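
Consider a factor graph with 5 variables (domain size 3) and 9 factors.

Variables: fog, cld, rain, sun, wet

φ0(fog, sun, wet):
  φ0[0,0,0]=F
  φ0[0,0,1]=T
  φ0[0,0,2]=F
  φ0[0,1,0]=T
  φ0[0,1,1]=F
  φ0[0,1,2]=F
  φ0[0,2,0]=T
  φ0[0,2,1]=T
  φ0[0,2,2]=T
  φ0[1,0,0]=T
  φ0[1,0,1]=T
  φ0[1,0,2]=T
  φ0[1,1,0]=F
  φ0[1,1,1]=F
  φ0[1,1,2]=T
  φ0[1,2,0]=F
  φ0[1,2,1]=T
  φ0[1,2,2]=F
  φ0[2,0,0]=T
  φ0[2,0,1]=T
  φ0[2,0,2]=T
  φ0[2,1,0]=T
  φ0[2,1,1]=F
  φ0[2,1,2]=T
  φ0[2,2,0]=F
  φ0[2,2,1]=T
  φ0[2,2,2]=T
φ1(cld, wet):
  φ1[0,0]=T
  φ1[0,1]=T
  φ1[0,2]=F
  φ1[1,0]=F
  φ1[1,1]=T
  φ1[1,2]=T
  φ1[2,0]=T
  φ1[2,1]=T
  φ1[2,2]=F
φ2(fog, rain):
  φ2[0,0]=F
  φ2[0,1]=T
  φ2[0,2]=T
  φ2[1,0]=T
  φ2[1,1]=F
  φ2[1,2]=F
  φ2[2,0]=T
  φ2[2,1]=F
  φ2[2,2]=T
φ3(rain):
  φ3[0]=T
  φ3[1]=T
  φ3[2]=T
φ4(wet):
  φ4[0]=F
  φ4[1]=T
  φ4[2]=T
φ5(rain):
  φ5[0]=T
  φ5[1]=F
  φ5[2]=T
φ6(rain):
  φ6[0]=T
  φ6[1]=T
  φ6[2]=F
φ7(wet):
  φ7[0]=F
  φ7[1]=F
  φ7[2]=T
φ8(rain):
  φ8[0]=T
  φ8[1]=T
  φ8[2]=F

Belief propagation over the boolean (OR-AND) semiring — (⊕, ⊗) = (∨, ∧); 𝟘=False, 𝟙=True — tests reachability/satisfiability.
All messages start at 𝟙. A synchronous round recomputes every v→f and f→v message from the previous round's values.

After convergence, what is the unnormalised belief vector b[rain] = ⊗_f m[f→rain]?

b[rain] = [T, F, F]

init: all messages = 𝟙 over 3 values
r1 m[φ0→fog] = [T, T, T]
r1 m[φ0→sun] = [T, T, T]
r1 m[φ0→wet] = [T, T, T]
r1 m[φ1→cld] = [T, T, T]
r1 m[φ1→wet] = [T, T, T]
r1 m[φ2→fog] = [T, T, T]
r1 m[φ2→rain] = [T, T, T]
r1 m[φ3→rain] = [T, T, T]
r1 m[φ4→wet] = [F, T, T]
r1 m[φ5→rain] = [T, F, T]
r1 m[φ6→rain] = [T, T, F]
r1 m[φ7→wet] = [F, F, T]
r1 m[φ8→rain] = [T, T, F]
r1 m[fog→φ0] = [T, T, T]
r1 m[fog→φ2] = [T, T, T]
r1 m[cld→φ1] = [T, T, T]
r1 m[rain→φ2] = [T, T, T]
r1 m[rain→φ3] = [T, T, T]
r1 m[rain→φ5] = [T, T, T]
r1 m[rain→φ6] = [T, T, T]
r1 m[rain→φ8] = [T, T, T]
r1 m[sun→φ0] = [T, T, T]
r1 m[wet→φ0] = [T, T, T]
r1 m[wet→φ1] = [T, T, T]
r1 m[wet→φ4] = [T, T, T]
r1 m[wet→φ7] = [T, T, T]
r2 m[φ0→fog] = [T, T, T]
r2 m[φ0→sun] = [T, T, T]
r2 m[φ0→wet] = [T, T, T]
r2 m[φ1→cld] = [T, T, T]
r2 m[φ1→wet] = [T, T, T]
r2 m[φ2→fog] = [T, T, T]
r2 m[φ2→rain] = [T, T, T]
r2 m[φ3→rain] = [T, T, T]
r2 m[φ4→wet] = [F, T, T]
r2 m[φ5→rain] = [T, F, T]
r2 m[φ6→rain] = [T, T, F]
r2 m[φ7→wet] = [F, F, T]
r2 m[φ8→rain] = [T, T, F]
r2 m[fog→φ0] = [T, T, T]
r2 m[fog→φ2] = [T, T, T]
r2 m[cld→φ1] = [T, T, T]
r2 m[rain→φ2] = [T, F, F]
r2 m[rain→φ3] = [T, F, F]
r2 m[rain→φ5] = [T, T, F]
r2 m[rain→φ6] = [T, F, F]
r2 m[rain→φ8] = [T, F, F]
r2 m[sun→φ0] = [T, T, T]
r2 m[wet→φ0] = [F, F, T]
r2 m[wet→φ1] = [F, F, T]
r2 m[wet→φ4] = [F, F, T]
r2 m[wet→φ7] = [F, T, T]
r3 m[φ0→fog] = [T, T, T]
r3 m[φ0→sun] = [T, T, T]
r3 m[φ0→wet] = [T, T, T]
r3 m[φ1→cld] = [F, T, F]
r3 m[φ1→wet] = [T, T, T]
r3 m[φ2→fog] = [F, T, T]
r3 m[φ2→rain] = [T, T, T]
r3 m[φ3→rain] = [T, T, T]
r3 m[φ4→wet] = [F, T, T]
r3 m[φ5→rain] = [T, F, T]
r3 m[φ6→rain] = [T, T, F]
r3 m[φ7→wet] = [F, F, T]
r3 m[φ8→rain] = [T, T, F]
r3 m[fog→φ0] = [T, T, T]
r3 m[fog→φ2] = [T, T, T]
r3 m[cld→φ1] = [T, T, T]
r3 m[rain→φ2] = [T, F, F]
r3 m[rain→φ3] = [T, F, F]
r3 m[rain→φ5] = [T, T, F]
r3 m[rain→φ6] = [T, F, F]
r3 m[rain→φ8] = [T, F, F]
r3 m[sun→φ0] = [T, T, T]
r3 m[wet→φ0] = [F, F, T]
r3 m[wet→φ1] = [F, F, T]
r3 m[wet→φ4] = [F, F, T]
r3 m[wet→φ7] = [F, T, T]
r4 m[φ0→fog] = [T, T, T]
r4 m[φ0→sun] = [T, T, T]
r4 m[φ0→wet] = [T, T, T]
r4 m[φ1→cld] = [F, T, F]
r4 m[φ1→wet] = [T, T, T]
r4 m[φ2→fog] = [F, T, T]
r4 m[φ2→rain] = [T, T, T]
r4 m[φ3→rain] = [T, T, T]
r4 m[φ4→wet] = [F, T, T]
r4 m[φ5→rain] = [T, F, T]
r4 m[φ6→rain] = [T, T, F]
r4 m[φ7→wet] = [F, F, T]
r4 m[φ8→rain] = [T, T, F]
r4 m[fog→φ0] = [F, T, T]
r4 m[fog→φ2] = [T, T, T]
r4 m[cld→φ1] = [T, T, T]
r4 m[rain→φ2] = [T, F, F]
r4 m[rain→φ3] = [T, F, F]
r4 m[rain→φ5] = [T, T, F]
r4 m[rain→φ6] = [T, F, F]
r4 m[rain→φ8] = [T, F, F]
r4 m[sun→φ0] = [T, T, T]
r4 m[wet→φ0] = [F, F, T]
r4 m[wet→φ1] = [F, F, T]
r4 m[wet→φ4] = [F, F, T]
r4 m[wet→φ7] = [F, T, T]
r5 m[φ0→fog] = [T, T, T]
r5 m[φ0→sun] = [T, T, T]
r5 m[φ0→wet] = [T, T, T]
r5 m[φ1→cld] = [F, T, F]
r5 m[φ1→wet] = [T, T, T]
r5 m[φ2→fog] = [F, T, T]
r5 m[φ2→rain] = [T, T, T]
r5 m[φ3→rain] = [T, T, T]
r5 m[φ4→wet] = [F, T, T]
r5 m[φ5→rain] = [T, F, T]
r5 m[φ6→rain] = [T, T, F]
r5 m[φ7→wet] = [F, F, T]
r5 m[φ8→rain] = [T, T, F]
r5 m[fog→φ0] = [F, T, T]
r5 m[fog→φ2] = [T, T, T]
r5 m[cld→φ1] = [T, T, T]
r5 m[rain→φ2] = [T, F, F]
r5 m[rain→φ3] = [T, F, F]
r5 m[rain→φ5] = [T, T, F]
r5 m[rain→φ6] = [T, F, F]
r5 m[rain→φ8] = [T, F, F]
r5 m[sun→φ0] = [T, T, T]
r5 m[wet→φ0] = [F, F, T]
r5 m[wet→φ1] = [F, F, T]
r5 m[wet→φ4] = [F, F, T]
r5 m[wet→φ7] = [F, T, T]
fixed point reached at round 5
b[rain] = ⊗ incoming = [T, F, F]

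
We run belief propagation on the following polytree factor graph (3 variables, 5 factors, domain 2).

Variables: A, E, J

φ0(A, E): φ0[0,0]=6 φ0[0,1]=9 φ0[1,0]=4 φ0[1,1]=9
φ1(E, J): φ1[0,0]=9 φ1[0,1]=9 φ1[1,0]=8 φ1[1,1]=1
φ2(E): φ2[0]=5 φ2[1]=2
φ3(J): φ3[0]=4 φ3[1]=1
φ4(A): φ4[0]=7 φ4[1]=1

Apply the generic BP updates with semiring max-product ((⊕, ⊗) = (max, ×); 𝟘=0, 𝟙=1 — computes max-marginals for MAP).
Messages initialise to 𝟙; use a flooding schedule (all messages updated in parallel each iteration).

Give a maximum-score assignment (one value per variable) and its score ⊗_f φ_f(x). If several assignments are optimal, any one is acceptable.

init: all messages = 𝟙 over 2 values
r1 m[φ0→A] = [9, 9]
r1 m[φ0→E] = [6, 9]
r1 m[φ1→E] = [9, 8]
r1 m[φ1→J] = [9, 9]
r1 m[φ2→E] = [5, 2]
r1 m[φ3→J] = [4, 1]
r1 m[φ4→A] = [7, 1]
r1 m[A→φ0] = [1, 1]
r1 m[A→φ4] = [1, 1]
r1 m[E→φ0] = [1, 1]
r1 m[E→φ1] = [1, 1]
r1 m[E→φ2] = [1, 1]
r1 m[J→φ1] = [1, 1]
r1 m[J→φ3] = [1, 1]
r2 m[φ0→A] = [9, 9]
r2 m[φ0→E] = [6, 9]
r2 m[φ1→E] = [9, 8]
r2 m[φ1→J] = [9, 9]
r2 m[φ2→E] = [5, 2]
r2 m[φ3→J] = [4, 1]
r2 m[φ4→A] = [7, 1]
r2 m[A→φ0] = [7, 1]
r2 m[A→φ4] = [9, 9]
r2 m[E→φ0] = [45, 16]
r2 m[E→φ1] = [30, 18]
r2 m[E→φ2] = [54, 72]
r2 m[J→φ1] = [4, 1]
r2 m[J→φ3] = [9, 9]
r3 m[φ0→A] = [270, 180]
r3 m[φ0→E] = [42, 63]
r3 m[φ1→E] = [36, 32]
r3 m[φ1→J] = [270, 270]
r3 m[φ2→E] = [5, 2]
r3 m[φ3→J] = [4, 1]
r3 m[φ4→A] = [7, 1]
r3 m[A→φ0] = [7, 1]
r3 m[A→φ4] = [9, 9]
r3 m[E→φ0] = [45, 16]
r3 m[E→φ1] = [30, 18]
r3 m[E→φ2] = [54, 72]
r3 m[J→φ1] = [4, 1]
r3 m[J→φ3] = [9, 9]
r4 m[φ0→A] = [270, 180]
r4 m[φ0→E] = [42, 63]
r4 m[φ1→E] = [36, 32]
r4 m[φ1→J] = [270, 270]
r4 m[φ2→E] = [5, 2]
r4 m[φ3→J] = [4, 1]
r4 m[φ4→A] = [7, 1]
r4 m[A→φ0] = [7, 1]
r4 m[A→φ4] = [270, 180]
r4 m[E→φ0] = [180, 64]
r4 m[E→φ1] = [210, 126]
r4 m[E→φ2] = [1512, 2016]
r4 m[J→φ1] = [4, 1]
r4 m[J→φ3] = [270, 270]
r5 m[φ0→A] = [1080, 720]
r5 m[φ0→E] = [42, 63]
r5 m[φ1→E] = [36, 32]
r5 m[φ1→J] = [1890, 1890]
r5 m[φ2→E] = [5, 2]
r5 m[φ3→J] = [4, 1]
r5 m[φ4→A] = [7, 1]
r5 m[A→φ0] = [7, 1]
r5 m[A→φ4] = [270, 180]
r5 m[E→φ0] = [180, 64]
r5 m[E→φ1] = [210, 126]
r5 m[E→φ2] = [1512, 2016]
r5 m[J→φ1] = [4, 1]
r5 m[J→φ3] = [270, 270]
r6 m[φ0→A] = [1080, 720]
r6 m[φ0→E] = [42, 63]
r6 m[φ1→E] = [36, 32]
r6 m[φ1→J] = [1890, 1890]
r6 m[φ2→E] = [5, 2]
r6 m[φ3→J] = [4, 1]
r6 m[φ4→A] = [7, 1]
r6 m[A→φ0] = [7, 1]
r6 m[A→φ4] = [1080, 720]
r6 m[E→φ0] = [180, 64]
r6 m[E→φ1] = [210, 126]
r6 m[E→φ2] = [1512, 2016]
r6 m[J→φ1] = [4, 1]
r6 m[J→φ3] = [1890, 1890]
r7 m[φ0→A] = [1080, 720]
r7 m[φ0→E] = [42, 63]
r7 m[φ1→E] = [36, 32]
r7 m[φ1→J] = [1890, 1890]
r7 m[φ2→E] = [5, 2]
r7 m[φ3→J] = [4, 1]
r7 m[φ4→A] = [7, 1]
r7 m[A→φ0] = [7, 1]
r7 m[A→φ4] = [1080, 720]
r7 m[E→φ0] = [180, 64]
r7 m[E→φ1] = [210, 126]
r7 m[E→φ2] = [1512, 2016]
r7 m[J→φ1] = [4, 1]
r7 m[J→φ3] = [1890, 1890]
fixed point reached at round 7
traceback from A: (A=0, E=0, J=0), score=7560

assignment: (A=0, E=0, J=0); score = 7560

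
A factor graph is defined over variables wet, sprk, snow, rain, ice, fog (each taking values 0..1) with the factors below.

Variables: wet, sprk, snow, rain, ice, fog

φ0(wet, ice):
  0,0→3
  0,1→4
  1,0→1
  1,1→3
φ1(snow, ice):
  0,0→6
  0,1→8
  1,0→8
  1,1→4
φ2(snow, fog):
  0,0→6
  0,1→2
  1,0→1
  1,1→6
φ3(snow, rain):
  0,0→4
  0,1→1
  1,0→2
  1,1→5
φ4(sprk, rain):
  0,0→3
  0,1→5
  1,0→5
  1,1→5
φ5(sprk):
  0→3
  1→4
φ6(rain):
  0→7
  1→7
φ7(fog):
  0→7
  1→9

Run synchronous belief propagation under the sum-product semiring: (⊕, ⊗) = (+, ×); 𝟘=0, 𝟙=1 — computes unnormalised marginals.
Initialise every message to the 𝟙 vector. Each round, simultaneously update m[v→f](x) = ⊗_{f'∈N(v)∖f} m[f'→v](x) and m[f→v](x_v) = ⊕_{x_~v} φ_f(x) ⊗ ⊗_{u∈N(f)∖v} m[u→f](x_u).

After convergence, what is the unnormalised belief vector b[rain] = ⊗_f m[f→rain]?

init: all messages = 𝟙 over 2 values
r1 m[φ0→wet] = [7, 4]
r1 m[φ0→ice] = [4, 7]
r1 m[φ1→snow] = [14, 12]
r1 m[φ1→ice] = [14, 12]
r1 m[φ2→snow] = [8, 7]
r1 m[φ2→fog] = [7, 8]
r1 m[φ3→snow] = [5, 7]
r1 m[φ3→rain] = [6, 6]
r1 m[φ4→sprk] = [8, 10]
r1 m[φ4→rain] = [8, 10]
r1 m[φ5→sprk] = [3, 4]
r1 m[φ6→rain] = [7, 7]
r1 m[φ7→fog] = [7, 9]
r1 m[wet→φ0] = [1, 1]
r1 m[sprk→φ4] = [1, 1]
r1 m[sprk→φ5] = [1, 1]
r1 m[snow→φ1] = [1, 1]
r1 m[snow→φ2] = [1, 1]
r1 m[snow→φ3] = [1, 1]
r1 m[rain→φ3] = [1, 1]
r1 m[rain→φ4] = [1, 1]
r1 m[rain→φ6] = [1, 1]
r1 m[ice→φ0] = [1, 1]
r1 m[ice→φ1] = [1, 1]
r1 m[fog→φ2] = [1, 1]
r1 m[fog→φ7] = [1, 1]
r2 m[φ0→wet] = [7, 4]
r2 m[φ0→ice] = [4, 7]
r2 m[φ1→snow] = [14, 12]
r2 m[φ1→ice] = [14, 12]
r2 m[φ2→snow] = [8, 7]
r2 m[φ2→fog] = [7, 8]
r2 m[φ3→snow] = [5, 7]
r2 m[φ3→rain] = [6, 6]
r2 m[φ4→sprk] = [8, 10]
r2 m[φ4→rain] = [8, 10]
r2 m[φ5→sprk] = [3, 4]
r2 m[φ6→rain] = [7, 7]
r2 m[φ7→fog] = [7, 9]
r2 m[wet→φ0] = [1, 1]
r2 m[sprk→φ4] = [3, 4]
r2 m[sprk→φ5] = [8, 10]
r2 m[snow→φ1] = [40, 49]
r2 m[snow→φ2] = [70, 84]
r2 m[snow→φ3] = [112, 84]
r2 m[rain→φ3] = [56, 70]
r2 m[rain→φ4] = [42, 42]
r2 m[rain→φ6] = [48, 60]
r2 m[ice→φ0] = [14, 12]
r2 m[ice→φ1] = [4, 7]
r2 m[fog→φ2] = [7, 9]
r2 m[fog→φ7] = [7, 8]
r3 m[φ0→wet] = [90, 50]
r3 m[φ0→ice] = [4, 7]
r3 m[φ1→snow] = [80, 60]
r3 m[φ1→ice] = [632, 516]
r3 m[φ2→snow] = [60, 61]
r3 m[φ2→fog] = [504, 644]
r3 m[φ3→snow] = [294, 462]
r3 m[φ3→rain] = [616, 532]
r3 m[φ4→sprk] = [336, 420]
r3 m[φ4→rain] = [29, 35]
r3 m[φ5→sprk] = [3, 4]
r3 m[φ6→rain] = [7, 7]
r3 m[φ7→fog] = [7, 9]
r3 m[wet→φ0] = [1, 1]
r3 m[sprk→φ4] = [3, 4]
r3 m[sprk→φ5] = [8, 10]
r3 m[snow→φ1] = [40, 49]
r3 m[snow→φ2] = [70, 84]
r3 m[snow→φ3] = [112, 84]
r3 m[rain→φ3] = [56, 70]
r3 m[rain→φ4] = [42, 42]
r3 m[rain→φ6] = [48, 60]
r3 m[ice→φ0] = [14, 12]
r3 m[ice→φ1] = [4, 7]
r3 m[fog→φ2] = [7, 9]
r3 m[fog→φ7] = [7, 8]
r4 m[φ0→wet] = [90, 50]
r4 m[φ0→ice] = [4, 7]
r4 m[φ1→snow] = [80, 60]
r4 m[φ1→ice] = [632, 516]
r4 m[φ2→snow] = [60, 61]
r4 m[φ2→fog] = [504, 644]
r4 m[φ3→snow] = [294, 462]
r4 m[φ3→rain] = [616, 532]
r4 m[φ4→sprk] = [336, 420]
r4 m[φ4→rain] = [29, 35]
r4 m[φ5→sprk] = [3, 4]
r4 m[φ6→rain] = [7, 7]
r4 m[φ7→fog] = [7, 9]
r4 m[wet→φ0] = [1, 1]
r4 m[sprk→φ4] = [3, 4]
r4 m[sprk→φ5] = [336, 420]
r4 m[snow→φ1] = [17640, 28182]
r4 m[snow→φ2] = [23520, 27720]
r4 m[snow→φ3] = [4800, 3660]
r4 m[rain→φ3] = [203, 245]
r4 m[rain→φ4] = [4312, 3724]
r4 m[rain→φ6] = [17864, 18620]
r4 m[ice→φ0] = [632, 516]
r4 m[ice→φ1] = [4, 7]
r4 m[fog→φ2] = [7, 9]
r4 m[fog→φ7] = [504, 644]
r5 m[φ0→wet] = [3960, 2180]
r5 m[φ0→ice] = [4, 7]
r5 m[φ1→snow] = [80, 60]
r5 m[φ1→ice] = [331296, 253848]
r5 m[φ2→snow] = [60, 61]
r5 m[φ2→fog] = [168840, 213360]
r5 m[φ3→snow] = [1057, 1631]
r5 m[φ3→rain] = [26520, 23100]
r5 m[φ4→sprk] = [31556, 40180]
r5 m[φ4→rain] = [29, 35]
r5 m[φ5→sprk] = [3, 4]
r5 m[φ6→rain] = [7, 7]
r5 m[φ7→fog] = [7, 9]
r5 m[wet→φ0] = [1, 1]
r5 m[sprk→φ4] = [3, 4]
r5 m[sprk→φ5] = [336, 420]
r5 m[snow→φ1] = [17640, 28182]
r5 m[snow→φ2] = [23520, 27720]
r5 m[snow→φ3] = [4800, 3660]
r5 m[rain→φ3] = [203, 245]
r5 m[rain→φ4] = [4312, 3724]
r5 m[rain→φ6] = [17864, 18620]
r5 m[ice→φ0] = [632, 516]
r5 m[ice→φ1] = [4, 7]
r5 m[fog→φ2] = [7, 9]
r5 m[fog→φ7] = [504, 644]
r6 m[φ0→wet] = [3960, 2180]
r6 m[φ0→ice] = [4, 7]
r6 m[φ1→snow] = [80, 60]
r6 m[φ1→ice] = [331296, 253848]
r6 m[φ2→snow] = [60, 61]
r6 m[φ2→fog] = [168840, 213360]
r6 m[φ3→snow] = [1057, 1631]
r6 m[φ3→rain] = [26520, 23100]
r6 m[φ4→sprk] = [31556, 40180]
r6 m[φ4→rain] = [29, 35]
r6 m[φ5→sprk] = [3, 4]
r6 m[φ6→rain] = [7, 7]
r6 m[φ7→fog] = [7, 9]
r6 m[wet→φ0] = [1, 1]
r6 m[sprk→φ4] = [3, 4]
r6 m[sprk→φ5] = [31556, 40180]
r6 m[snow→φ1] = [63420, 99491]
r6 m[snow→φ2] = [84560, 97860]
r6 m[snow→φ3] = [4800, 3660]
r6 m[rain→φ3] = [203, 245]
r6 m[rain→φ4] = [185640, 161700]
r6 m[rain→φ6] = [769080, 808500]
r6 m[ice→φ0] = [331296, 253848]
r6 m[ice→φ1] = [4, 7]
r6 m[fog→φ2] = [7, 9]
r6 m[fog→φ7] = [168840, 213360]
r7 m[φ0→wet] = [2009280, 1092840]
r7 m[φ0→ice] = [4, 7]
r7 m[φ1→snow] = [80, 60]
r7 m[φ1→ice] = [1176448, 905324]
r7 m[φ2→snow] = [60, 61]
r7 m[φ2→fog] = [605220, 756280]
r7 m[φ3→snow] = [1057, 1631]
r7 m[φ3→rain] = [26520, 23100]
r7 m[φ4→sprk] = [1365420, 1736700]
r7 m[φ4→rain] = [29, 35]
r7 m[φ5→sprk] = [3, 4]
r7 m[φ6→rain] = [7, 7]
r7 m[φ7→fog] = [7, 9]
r7 m[wet→φ0] = [1, 1]
r7 m[sprk→φ4] = [3, 4]
r7 m[sprk→φ5] = [31556, 40180]
r7 m[snow→φ1] = [63420, 99491]
r7 m[snow→φ2] = [84560, 97860]
r7 m[snow→φ3] = [4800, 3660]
r7 m[rain→φ3] = [203, 245]
r7 m[rain→φ4] = [185640, 161700]
r7 m[rain→φ6] = [769080, 808500]
r7 m[ice→φ0] = [331296, 253848]
r7 m[ice→φ1] = [4, 7]
r7 m[fog→φ2] = [7, 9]
r7 m[fog→φ7] = [168840, 213360]
r8 m[φ0→wet] = [2009280, 1092840]
r8 m[φ0→ice] = [4, 7]
r8 m[φ1→snow] = [80, 60]
r8 m[φ1→ice] = [1176448, 905324]
r8 m[φ2→snow] = [60, 61]
r8 m[φ2→fog] = [605220, 756280]
r8 m[φ3→snow] = [1057, 1631]
r8 m[φ3→rain] = [26520, 23100]
r8 m[φ4→sprk] = [1365420, 1736700]
r8 m[φ4→rain] = [29, 35]
r8 m[φ5→sprk] = [3, 4]
r8 m[φ6→rain] = [7, 7]
r8 m[φ7→fog] = [7, 9]
r8 m[wet→φ0] = [1, 1]
r8 m[sprk→φ4] = [3, 4]
r8 m[sprk→φ5] = [1365420, 1736700]
r8 m[snow→φ1] = [63420, 99491]
r8 m[snow→φ2] = [84560, 97860]
r8 m[snow→φ3] = [4800, 3660]
r8 m[rain→φ3] = [203, 245]
r8 m[rain→φ4] = [185640, 161700]
r8 m[rain→φ6] = [769080, 808500]
r8 m[ice→φ0] = [1176448, 905324]
r8 m[ice→φ1] = [4, 7]
r8 m[fog→φ2] = [7, 9]
r8 m[fog→φ7] = [605220, 756280]
r9 m[φ0→wet] = [7150640, 3892420]
r9 m[φ0→ice] = [4, 7]
r9 m[φ1→snow] = [80, 60]
r9 m[φ1→ice] = [1176448, 905324]
r9 m[φ2→snow] = [60, 61]
r9 m[φ2→fog] = [605220, 756280]
r9 m[φ3→snow] = [1057, 1631]
r9 m[φ3→rain] = [26520, 23100]
r9 m[φ4→sprk] = [1365420, 1736700]
r9 m[φ4→rain] = [29, 35]
r9 m[φ5→sprk] = [3, 4]
r9 m[φ6→rain] = [7, 7]
r9 m[φ7→fog] = [7, 9]
r9 m[wet→φ0] = [1, 1]
r9 m[sprk→φ4] = [3, 4]
r9 m[sprk→φ5] = [1365420, 1736700]
r9 m[snow→φ1] = [63420, 99491]
r9 m[snow→φ2] = [84560, 97860]
r9 m[snow→φ3] = [4800, 3660]
r9 m[rain→φ3] = [203, 245]
r9 m[rain→φ4] = [185640, 161700]
r9 m[rain→φ6] = [769080, 808500]
r9 m[ice→φ0] = [1176448, 905324]
r9 m[ice→φ1] = [4, 7]
r9 m[fog→φ2] = [7, 9]
r9 m[fog→φ7] = [605220, 756280]
r10 m[φ0→wet] = [7150640, 3892420]
r10 m[φ0→ice] = [4, 7]
r10 m[φ1→snow] = [80, 60]
r10 m[φ1→ice] = [1176448, 905324]
r10 m[φ2→snow] = [60, 61]
r10 m[φ2→fog] = [605220, 756280]
r10 m[φ3→snow] = [1057, 1631]
r10 m[φ3→rain] = [26520, 23100]
r10 m[φ4→sprk] = [1365420, 1736700]
r10 m[φ4→rain] = [29, 35]
r10 m[φ5→sprk] = [3, 4]
r10 m[φ6→rain] = [7, 7]
r10 m[φ7→fog] = [7, 9]
r10 m[wet→φ0] = [1, 1]
r10 m[sprk→φ4] = [3, 4]
r10 m[sprk→φ5] = [1365420, 1736700]
r10 m[snow→φ1] = [63420, 99491]
r10 m[snow→φ2] = [84560, 97860]
r10 m[snow→φ3] = [4800, 3660]
r10 m[rain→φ3] = [203, 245]
r10 m[rain→φ4] = [185640, 161700]
r10 m[rain→φ6] = [769080, 808500]
r10 m[ice→φ0] = [1176448, 905324]
r10 m[ice→φ1] = [4, 7]
r10 m[fog→φ2] = [7, 9]
r10 m[fog→φ7] = [605220, 756280]
fixed point reached at round 10
b[rain] = ⊗ incoming = [5383560, 5659500]

b[rain] = [5383560, 5659500]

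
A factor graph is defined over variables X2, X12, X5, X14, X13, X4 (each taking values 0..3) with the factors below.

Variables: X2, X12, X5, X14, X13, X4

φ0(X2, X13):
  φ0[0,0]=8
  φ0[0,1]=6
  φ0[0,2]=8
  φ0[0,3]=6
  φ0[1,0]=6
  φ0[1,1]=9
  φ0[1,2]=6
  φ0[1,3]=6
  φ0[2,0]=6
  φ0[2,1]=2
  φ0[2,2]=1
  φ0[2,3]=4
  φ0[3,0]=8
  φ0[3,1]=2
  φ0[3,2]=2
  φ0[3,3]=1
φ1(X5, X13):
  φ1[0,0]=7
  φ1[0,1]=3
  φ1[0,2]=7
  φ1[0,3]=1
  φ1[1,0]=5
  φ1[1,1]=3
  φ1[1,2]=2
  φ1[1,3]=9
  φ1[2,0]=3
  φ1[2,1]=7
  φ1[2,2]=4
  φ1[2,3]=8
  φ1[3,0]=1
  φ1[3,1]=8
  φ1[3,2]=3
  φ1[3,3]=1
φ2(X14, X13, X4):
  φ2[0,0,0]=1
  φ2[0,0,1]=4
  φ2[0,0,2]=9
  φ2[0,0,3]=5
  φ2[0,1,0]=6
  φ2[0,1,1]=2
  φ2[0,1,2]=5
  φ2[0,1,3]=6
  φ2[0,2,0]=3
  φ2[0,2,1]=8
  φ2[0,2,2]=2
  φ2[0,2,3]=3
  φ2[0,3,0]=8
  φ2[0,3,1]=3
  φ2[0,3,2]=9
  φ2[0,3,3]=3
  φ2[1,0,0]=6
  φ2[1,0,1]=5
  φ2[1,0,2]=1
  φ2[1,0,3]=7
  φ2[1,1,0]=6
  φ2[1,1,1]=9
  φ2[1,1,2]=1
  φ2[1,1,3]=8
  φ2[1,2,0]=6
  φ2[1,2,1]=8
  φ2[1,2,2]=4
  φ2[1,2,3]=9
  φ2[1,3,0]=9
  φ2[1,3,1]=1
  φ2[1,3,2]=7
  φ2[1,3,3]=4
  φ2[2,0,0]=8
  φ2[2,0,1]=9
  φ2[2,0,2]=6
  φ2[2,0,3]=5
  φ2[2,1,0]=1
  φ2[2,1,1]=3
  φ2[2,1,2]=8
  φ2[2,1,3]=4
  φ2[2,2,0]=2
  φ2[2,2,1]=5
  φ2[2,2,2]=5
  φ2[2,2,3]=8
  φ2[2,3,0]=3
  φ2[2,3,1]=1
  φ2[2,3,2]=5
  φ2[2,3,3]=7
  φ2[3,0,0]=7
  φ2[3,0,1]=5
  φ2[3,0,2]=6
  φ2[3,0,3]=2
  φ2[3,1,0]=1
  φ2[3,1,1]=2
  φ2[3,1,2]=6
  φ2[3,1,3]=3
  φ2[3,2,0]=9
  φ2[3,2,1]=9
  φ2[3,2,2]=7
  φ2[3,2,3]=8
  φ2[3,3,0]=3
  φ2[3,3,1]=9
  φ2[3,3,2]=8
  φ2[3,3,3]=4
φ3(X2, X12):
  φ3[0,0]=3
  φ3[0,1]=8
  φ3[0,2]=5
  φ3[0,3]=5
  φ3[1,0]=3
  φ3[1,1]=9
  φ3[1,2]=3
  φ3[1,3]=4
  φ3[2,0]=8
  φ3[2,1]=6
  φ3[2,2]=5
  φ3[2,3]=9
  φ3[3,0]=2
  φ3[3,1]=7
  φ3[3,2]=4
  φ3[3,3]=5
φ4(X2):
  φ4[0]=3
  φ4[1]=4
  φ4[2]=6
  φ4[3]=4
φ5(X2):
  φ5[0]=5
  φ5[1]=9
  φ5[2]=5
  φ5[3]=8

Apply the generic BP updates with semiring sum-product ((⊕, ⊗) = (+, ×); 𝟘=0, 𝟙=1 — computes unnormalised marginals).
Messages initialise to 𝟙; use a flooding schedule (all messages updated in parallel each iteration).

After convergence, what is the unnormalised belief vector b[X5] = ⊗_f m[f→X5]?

init: all messages = 𝟙 over 4 values
r1 m[φ0→X2] = [28, 27, 13, 13]
r1 m[φ0→X13] = [28, 19, 17, 17]
r1 m[φ1→X5] = [18, 19, 22, 13]
r1 m[φ1→X13] = [16, 21, 16, 19]
r1 m[φ2→X14] = [77, 91, 80, 89]
r1 m[φ2→X13] = [86, 71, 96, 84]
r1 m[φ2→X4] = [79, 83, 89, 86]
r1 m[φ3→X2] = [21, 19, 28, 18]
r1 m[φ3→X12] = [16, 30, 17, 23]
r1 m[φ4→X2] = [3, 4, 6, 4]
r1 m[φ5→X2] = [5, 9, 5, 8]
r1 m[X2→φ0] = [1, 1, 1, 1]
r1 m[X2→φ3] = [1, 1, 1, 1]
r1 m[X2→φ4] = [1, 1, 1, 1]
r1 m[X2→φ5] = [1, 1, 1, 1]
r1 m[X12→φ3] = [1, 1, 1, 1]
r1 m[X5→φ1] = [1, 1, 1, 1]
r1 m[X14→φ2] = [1, 1, 1, 1]
r1 m[X13→φ0] = [1, 1, 1, 1]
r1 m[X13→φ1] = [1, 1, 1, 1]
r1 m[X13→φ2] = [1, 1, 1, 1]
r1 m[X4→φ2] = [1, 1, 1, 1]
r2 m[φ0→X2] = [28, 27, 13, 13]
r2 m[φ0→X13] = [28, 19, 17, 17]
r2 m[φ1→X5] = [18, 19, 22, 13]
r2 m[φ1→X13] = [16, 21, 16, 19]
r2 m[φ2→X14] = [77, 91, 80, 89]
r2 m[φ2→X13] = [86, 71, 96, 84]
r2 m[φ2→X4] = [79, 83, 89, 86]
r2 m[φ3→X2] = [21, 19, 28, 18]
r2 m[φ3→X12] = [16, 30, 17, 23]
r2 m[φ4→X2] = [3, 4, 6, 4]
r2 m[φ5→X2] = [5, 9, 5, 8]
r2 m[X2→φ0] = [315, 684, 840, 576]
r2 m[X2→φ3] = [420, 972, 390, 416]
r2 m[X2→φ4] = [2940, 4617, 1820, 1872]
r2 m[X2→φ5] = [1764, 2052, 2184, 936]
r2 m[X12→φ3] = [1, 1, 1, 1]
r2 m[X5→φ1] = [1, 1, 1, 1]
r2 m[X14→φ2] = [1, 1, 1, 1]
r2 m[X13→φ0] = [1376, 1491, 1536, 1596]
r2 m[X13→φ1] = [2408, 1349, 1632, 1428]
r2 m[X13→φ2] = [448, 399, 272, 323]
r2 m[X4→φ2] = [1, 1, 1, 1]
r3 m[φ0→X2] = [41818, 40467, 19158, 18658]
r3 m[φ0→X13] = [16272, 10878, 8616, 9930]
r3 m[φ1→X5] = [33755, 32203, 34619, 19524]
r3 m[φ1→X13] = [16, 21, 16, 19]
r3 m[φ2→X14] = [27874, 32215, 29536, 30476]
r3 m[φ2→X13] = [86, 71, 96, 84]
r3 m[φ2→X4] = [28311, 29370, 32099, 30321]
r3 m[φ3→X2] = [21, 19, 28, 18]
r3 m[φ3→X12] = [8128, 17360, 8630, 11578]
r3 m[φ4→X2] = [3, 4, 6, 4]
r3 m[φ5→X2] = [5, 9, 5, 8]
r3 m[X2→φ0] = [315, 684, 840, 576]
r3 m[X2→φ3] = [420, 972, 390, 416]
r3 m[X2→φ4] = [2940, 4617, 1820, 1872]
r3 m[X2→φ5] = [1764, 2052, 2184, 936]
r3 m[X12→φ3] = [1, 1, 1, 1]
r3 m[X5→φ1] = [1, 1, 1, 1]
r3 m[X14→φ2] = [1, 1, 1, 1]
r3 m[X13→φ0] = [1376, 1491, 1536, 1596]
r3 m[X13→φ1] = [2408, 1349, 1632, 1428]
r3 m[X13→φ2] = [448, 399, 272, 323]
r3 m[X4→φ2] = [1, 1, 1, 1]
r4 m[φ0→X2] = [41818, 40467, 19158, 18658]
r4 m[φ0→X13] = [16272, 10878, 8616, 9930]
r4 m[φ1→X5] = [33755, 32203, 34619, 19524]
r4 m[φ1→X13] = [16, 21, 16, 19]
r4 m[φ2→X14] = [27874, 32215, 29536, 30476]
r4 m[φ2→X13] = [86, 71, 96, 84]
r4 m[φ2→X4] = [28311, 29370, 32099, 30321]
r4 m[φ3→X2] = [21, 19, 28, 18]
r4 m[φ3→X12] = [8128, 17360, 8630, 11578]
r4 m[φ4→X2] = [3, 4, 6, 4]
r4 m[φ5→X2] = [5, 9, 5, 8]
r4 m[X2→φ0] = [315, 684, 840, 576]
r4 m[X2→φ3] = [627270, 1456812, 574740, 597056]
r4 m[X2→φ4] = [4390890, 6919857, 2682120, 2686752]
r4 m[X2→φ5] = [2634534, 3075492, 3218544, 1343376]
r4 m[X12→φ3] = [1, 1, 1, 1]
r4 m[X5→φ1] = [1, 1, 1, 1]
r4 m[X14→φ2] = [1, 1, 1, 1]
r4 m[X13→φ0] = [1376, 1491, 1536, 1596]
r4 m[X13→φ1] = [1399392, 772338, 827136, 834120]
r4 m[X13→φ2] = [260352, 228438, 137856, 188670]
r4 m[X4→φ2] = [1, 1, 1, 1]
r5 m[φ0→X2] = [41818, 40467, 19158, 18658]
r5 m[φ0→X13] = [16272, 10878, 8616, 9930]
r5 m[φ1→X5] = [18736830, 18475326, 19586046, 10893624]
r5 m[φ1→X13] = [16, 21, 16, 19]
r5 m[φ2→X14] = [15832116, 18113382, 16720704, 17025624]
r5 m[φ2→X13] = [86, 71, 96, 84]
r5 m[φ2→X4] = [16022406, 16420164, 18249342, 16999914]
r5 m[φ3→X2] = [21, 19, 28, 18]
r5 m[φ3→X12] = [12044278, 25757300, 12768710, 17121538]
r5 m[φ4→X2] = [3, 4, 6, 4]
r5 m[φ5→X2] = [5, 9, 5, 8]
r5 m[X2→φ0] = [315, 684, 840, 576]
r5 m[X2→φ3] = [627270, 1456812, 574740, 597056]
r5 m[X2→φ4] = [4390890, 6919857, 2682120, 2686752]
r5 m[X2→φ5] = [2634534, 3075492, 3218544, 1343376]
r5 m[X12→φ3] = [1, 1, 1, 1]
r5 m[X5→φ1] = [1, 1, 1, 1]
r5 m[X14→φ2] = [1, 1, 1, 1]
r5 m[X13→φ0] = [1376, 1491, 1536, 1596]
r5 m[X13→φ1] = [1399392, 772338, 827136, 834120]
r5 m[X13→φ2] = [260352, 228438, 137856, 188670]
r5 m[X4→φ2] = [1, 1, 1, 1]
r6 m[φ0→X2] = [41818, 40467, 19158, 18658]
r6 m[φ0→X13] = [16272, 10878, 8616, 9930]
r6 m[φ1→X5] = [18736830, 18475326, 19586046, 10893624]
r6 m[φ1→X13] = [16, 21, 16, 19]
r6 m[φ2→X14] = [15832116, 18113382, 16720704, 17025624]
r6 m[φ2→X13] = [86, 71, 96, 84]
r6 m[φ2→X4] = [16022406, 16420164, 18249342, 16999914]
r6 m[φ3→X2] = [21, 19, 28, 18]
r6 m[φ3→X12] = [12044278, 25757300, 12768710, 17121538]
r6 m[φ4→X2] = [3, 4, 6, 4]
r6 m[φ5→X2] = [5, 9, 5, 8]
r6 m[X2→φ0] = [315, 684, 840, 576]
r6 m[X2→φ3] = [627270, 1456812, 574740, 597056]
r6 m[X2→φ4] = [4390890, 6919857, 2682120, 2686752]
r6 m[X2→φ5] = [2634534, 3075492, 3218544, 1343376]
r6 m[X12→φ3] = [1, 1, 1, 1]
r6 m[X5→φ1] = [1, 1, 1, 1]
r6 m[X14→φ2] = [1, 1, 1, 1]
r6 m[X13→φ0] = [1376, 1491, 1536, 1596]
r6 m[X13→φ1] = [1399392, 772338, 827136, 834120]
r6 m[X13→φ2] = [260352, 228438, 137856, 188670]
r6 m[X4→φ2] = [1, 1, 1, 1]
fixed point reached at round 6
b[X5] = ⊗ incoming = [18736830, 18475326, 19586046, 10893624]

b[X5] = [18736830, 18475326, 19586046, 10893624]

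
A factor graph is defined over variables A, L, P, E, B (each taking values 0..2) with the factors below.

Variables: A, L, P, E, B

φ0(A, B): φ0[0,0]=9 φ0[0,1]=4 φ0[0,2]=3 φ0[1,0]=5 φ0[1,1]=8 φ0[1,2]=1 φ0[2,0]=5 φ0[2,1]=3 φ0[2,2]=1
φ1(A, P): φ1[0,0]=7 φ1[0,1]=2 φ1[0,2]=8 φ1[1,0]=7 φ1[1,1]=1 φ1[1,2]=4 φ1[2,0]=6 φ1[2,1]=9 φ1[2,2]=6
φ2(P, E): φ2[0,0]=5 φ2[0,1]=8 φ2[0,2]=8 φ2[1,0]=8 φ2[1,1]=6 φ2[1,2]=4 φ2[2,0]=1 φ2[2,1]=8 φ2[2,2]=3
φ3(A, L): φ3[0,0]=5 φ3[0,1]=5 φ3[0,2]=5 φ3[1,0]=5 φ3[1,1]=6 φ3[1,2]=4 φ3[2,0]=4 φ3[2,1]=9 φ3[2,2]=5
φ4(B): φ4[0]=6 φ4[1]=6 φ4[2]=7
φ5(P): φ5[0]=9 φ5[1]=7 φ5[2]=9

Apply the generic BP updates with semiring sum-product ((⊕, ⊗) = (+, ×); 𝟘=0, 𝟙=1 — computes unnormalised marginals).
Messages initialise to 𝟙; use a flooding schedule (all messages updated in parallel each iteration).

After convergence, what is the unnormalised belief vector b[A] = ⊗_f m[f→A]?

b[A] = [3621915, 2398275, 2886840]

init: all messages = 𝟙 over 3 values
r1 m[φ0→A] = [16, 14, 9]
r1 m[φ0→B] = [19, 15, 5]
r1 m[φ1→A] = [17, 12, 21]
r1 m[φ1→P] = [20, 12, 18]
r1 m[φ2→P] = [21, 18, 12]
r1 m[φ2→E] = [14, 22, 15]
r1 m[φ3→A] = [15, 15, 18]
r1 m[φ3→L] = [14, 20, 14]
r1 m[φ4→B] = [6, 6, 7]
r1 m[φ5→P] = [9, 7, 9]
r1 m[A→φ0] = [1, 1, 1]
r1 m[A→φ1] = [1, 1, 1]
r1 m[A→φ3] = [1, 1, 1]
r1 m[L→φ3] = [1, 1, 1]
r1 m[P→φ1] = [1, 1, 1]
r1 m[P→φ2] = [1, 1, 1]
r1 m[P→φ5] = [1, 1, 1]
r1 m[E→φ2] = [1, 1, 1]
r1 m[B→φ0] = [1, 1, 1]
r1 m[B→φ4] = [1, 1, 1]
r2 m[φ0→A] = [16, 14, 9]
r2 m[φ0→B] = [19, 15, 5]
r2 m[φ1→A] = [17, 12, 21]
r2 m[φ1→P] = [20, 12, 18]
r2 m[φ2→P] = [21, 18, 12]
r2 m[φ2→E] = [14, 22, 15]
r2 m[φ3→A] = [15, 15, 18]
r2 m[φ3→L] = [14, 20, 14]
r2 m[φ4→B] = [6, 6, 7]
r2 m[φ5→P] = [9, 7, 9]
r2 m[A→φ0] = [255, 180, 378]
r2 m[A→φ1] = [240, 210, 162]
r2 m[A→φ3] = [272, 168, 189]
r2 m[L→φ3] = [1, 1, 1]
r2 m[P→φ1] = [189, 126, 108]
r2 m[P→φ2] = [180, 84, 162]
r2 m[P→φ5] = [420, 216, 216]
r2 m[E→φ2] = [1, 1, 1]
r2 m[B→φ0] = [6, 6, 7]
r2 m[B→φ4] = [19, 15, 5]
r3 m[φ0→A] = [99, 85, 55]
r3 m[φ0→B] = [5085, 3594, 1323]
r3 m[φ1→A] = [2439, 1881, 2916]
r3 m[φ1→P] = [4122, 2148, 3732]
r3 m[φ2→P] = [21, 18, 12]
r3 m[φ2→E] = [1734, 3240, 2262]
r3 m[φ3→A] = [15, 15, 18]
r3 m[φ3→L] = [2956, 4069, 2977]
r3 m[φ4→B] = [6, 6, 7]
r3 m[φ5→P] = [9, 7, 9]
r3 m[A→φ0] = [255, 180, 378]
r3 m[A→φ1] = [240, 210, 162]
r3 m[A→φ3] = [272, 168, 189]
r3 m[L→φ3] = [1, 1, 1]
r3 m[P→φ1] = [189, 126, 108]
r3 m[P→φ2] = [180, 84, 162]
r3 m[P→φ5] = [420, 216, 216]
r3 m[E→φ2] = [1, 1, 1]
r3 m[B→φ0] = [6, 6, 7]
r3 m[B→φ4] = [19, 15, 5]
r4 m[φ0→A] = [99, 85, 55]
r4 m[φ0→B] = [5085, 3594, 1323]
r4 m[φ1→A] = [2439, 1881, 2916]
r4 m[φ1→P] = [4122, 2148, 3732]
r4 m[φ2→P] = [21, 18, 12]
r4 m[φ2→E] = [1734, 3240, 2262]
r4 m[φ3→A] = [15, 15, 18]
r4 m[φ3→L] = [2956, 4069, 2977]
r4 m[φ4→B] = [6, 6, 7]
r4 m[φ5→P] = [9, 7, 9]
r4 m[A→φ0] = [36585, 28215, 52488]
r4 m[A→φ1] = [1485, 1275, 990]
r4 m[A→φ3] = [241461, 159885, 160380]
r4 m[L→φ3] = [1, 1, 1]
r4 m[P→φ1] = [189, 126, 108]
r4 m[P→φ2] = [37098, 15036, 33588]
r4 m[P→φ5] = [86562, 38664, 44784]
r4 m[E→φ2] = [1, 1, 1]
r4 m[B→φ0] = [6, 6, 7]
r4 m[B→φ4] = [5085, 3594, 1323]
r5 m[φ0→A] = [99, 85, 55]
r5 m[φ0→B] = [732780, 529524, 190458]
r5 m[φ1→A] = [2439, 1881, 2916]
r5 m[φ1→P] = [25260, 13155, 22920]
r5 m[φ2→P] = [21, 18, 12]
r5 m[φ2→E] = [339366, 655704, 457692]
r5 m[φ3→A] = [15, 15, 18]
r5 m[φ3→L] = [2648250, 3610035, 2648745]
r5 m[φ4→B] = [6, 6, 7]
r5 m[φ5→P] = [9, 7, 9]
r5 m[A→φ0] = [36585, 28215, 52488]
r5 m[A→φ1] = [1485, 1275, 990]
r5 m[A→φ3] = [241461, 159885, 160380]
r5 m[L→φ3] = [1, 1, 1]
r5 m[P→φ1] = [189, 126, 108]
r5 m[P→φ2] = [37098, 15036, 33588]
r5 m[P→φ5] = [86562, 38664, 44784]
r5 m[E→φ2] = [1, 1, 1]
r5 m[B→φ0] = [6, 6, 7]
r5 m[B→φ4] = [5085, 3594, 1323]
r6 m[φ0→A] = [99, 85, 55]
r6 m[φ0→B] = [732780, 529524, 190458]
r6 m[φ1→A] = [2439, 1881, 2916]
r6 m[φ1→P] = [25260, 13155, 22920]
r6 m[φ2→P] = [21, 18, 12]
r6 m[φ2→E] = [339366, 655704, 457692]
r6 m[φ3→A] = [15, 15, 18]
r6 m[φ3→L] = [2648250, 3610035, 2648745]
r6 m[φ4→B] = [6, 6, 7]
r6 m[φ5→P] = [9, 7, 9]
r6 m[A→φ0] = [36585, 28215, 52488]
r6 m[A→φ1] = [1485, 1275, 990]
r6 m[A→φ3] = [241461, 159885, 160380]
r6 m[L→φ3] = [1, 1, 1]
r6 m[P→φ1] = [189, 126, 108]
r6 m[P→φ2] = [227340, 92085, 206280]
r6 m[P→φ5] = [530460, 236790, 275040]
r6 m[E→φ2] = [1, 1, 1]
r6 m[B→φ0] = [6, 6, 7]
r6 m[B→φ4] = [732780, 529524, 190458]
r7 m[φ0→A] = [99, 85, 55]
r7 m[φ0→B] = [732780, 529524, 190458]
r7 m[φ1→A] = [2439, 1881, 2916]
r7 m[φ1→P] = [25260, 13155, 22920]
r7 m[φ2→P] = [21, 18, 12]
r7 m[φ2→E] = [2079660, 4021470, 2805900]
r7 m[φ3→A] = [15, 15, 18]
r7 m[φ3→L] = [2648250, 3610035, 2648745]
r7 m[φ4→B] = [6, 6, 7]
r7 m[φ5→P] = [9, 7, 9]
r7 m[A→φ0] = [36585, 28215, 52488]
r7 m[A→φ1] = [1485, 1275, 990]
r7 m[A→φ3] = [241461, 159885, 160380]
r7 m[L→φ3] = [1, 1, 1]
r7 m[P→φ1] = [189, 126, 108]
r7 m[P→φ2] = [227340, 92085, 206280]
r7 m[P→φ5] = [530460, 236790, 275040]
r7 m[E→φ2] = [1, 1, 1]
r7 m[B→φ0] = [6, 6, 7]
r7 m[B→φ4] = [732780, 529524, 190458]
r8 m[φ0→A] = [99, 85, 55]
r8 m[φ0→B] = [732780, 529524, 190458]
r8 m[φ1→A] = [2439, 1881, 2916]
r8 m[φ1→P] = [25260, 13155, 22920]
r8 m[φ2→P] = [21, 18, 12]
r8 m[φ2→E] = [2079660, 4021470, 2805900]
r8 m[φ3→A] = [15, 15, 18]
r8 m[φ3→L] = [2648250, 3610035, 2648745]
r8 m[φ4→B] = [6, 6, 7]
r8 m[φ5→P] = [9, 7, 9]
r8 m[A→φ0] = [36585, 28215, 52488]
r8 m[A→φ1] = [1485, 1275, 990]
r8 m[A→φ3] = [241461, 159885, 160380]
r8 m[L→φ3] = [1, 1, 1]
r8 m[P→φ1] = [189, 126, 108]
r8 m[P→φ2] = [227340, 92085, 206280]
r8 m[P→φ5] = [530460, 236790, 275040]
r8 m[E→φ2] = [1, 1, 1]
r8 m[B→φ0] = [6, 6, 7]
r8 m[B→φ4] = [732780, 529524, 190458]
fixed point reached at round 8
b[A] = ⊗ incoming = [3621915, 2398275, 2886840]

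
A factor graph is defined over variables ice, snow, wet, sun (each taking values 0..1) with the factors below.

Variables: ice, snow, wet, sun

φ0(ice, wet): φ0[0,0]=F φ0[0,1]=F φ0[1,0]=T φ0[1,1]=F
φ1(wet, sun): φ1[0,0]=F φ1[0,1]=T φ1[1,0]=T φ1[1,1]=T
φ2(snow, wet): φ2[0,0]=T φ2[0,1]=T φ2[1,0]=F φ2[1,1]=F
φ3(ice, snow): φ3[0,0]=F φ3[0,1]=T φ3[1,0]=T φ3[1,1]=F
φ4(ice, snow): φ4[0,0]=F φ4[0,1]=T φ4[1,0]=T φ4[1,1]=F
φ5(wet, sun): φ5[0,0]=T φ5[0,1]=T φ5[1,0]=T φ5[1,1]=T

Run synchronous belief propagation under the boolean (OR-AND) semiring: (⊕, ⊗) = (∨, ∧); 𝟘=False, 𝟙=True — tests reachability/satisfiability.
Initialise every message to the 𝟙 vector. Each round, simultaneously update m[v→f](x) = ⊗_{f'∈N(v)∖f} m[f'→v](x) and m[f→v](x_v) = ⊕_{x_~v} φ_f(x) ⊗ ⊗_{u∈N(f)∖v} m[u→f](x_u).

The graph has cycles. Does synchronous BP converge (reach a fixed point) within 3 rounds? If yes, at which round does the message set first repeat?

init: all messages = 𝟙 over 2 values
r1 m[φ0→ice] = [F, T]
r1 m[φ0→wet] = [T, F]
r1 m[φ1→wet] = [T, T]
r1 m[φ1→sun] = [T, T]
r1 m[φ2→snow] = [T, F]
r1 m[φ2→wet] = [T, T]
r1 m[φ3→ice] = [T, T]
r1 m[φ3→snow] = [T, T]
r1 m[φ4→ice] = [T, T]
r1 m[φ4→snow] = [T, T]
r1 m[φ5→wet] = [T, T]
r1 m[φ5→sun] = [T, T]
r1 m[ice→φ0] = [T, T]
r1 m[ice→φ3] = [T, T]
r1 m[ice→φ4] = [T, T]
r1 m[snow→φ2] = [T, T]
r1 m[snow→φ3] = [T, T]
r1 m[snow→φ4] = [T, T]
r1 m[wet→φ0] = [T, T]
r1 m[wet→φ1] = [T, T]
r1 m[wet→φ2] = [T, T]
r1 m[wet→φ5] = [T, T]
r1 m[sun→φ1] = [T, T]
r1 m[sun→φ5] = [T, T]
r2 m[φ0→ice] = [F, T]
r2 m[φ0→wet] = [T, F]
r2 m[φ1→wet] = [T, T]
r2 m[φ1→sun] = [T, T]
r2 m[φ2→snow] = [T, F]
r2 m[φ2→wet] = [T, T]
r2 m[φ3→ice] = [T, T]
r2 m[φ3→snow] = [T, T]
r2 m[φ4→ice] = [T, T]
r2 m[φ4→snow] = [T, T]
r2 m[φ5→wet] = [T, T]
r2 m[φ5→sun] = [T, T]
r2 m[ice→φ0] = [T, T]
r2 m[ice→φ3] = [F, T]
r2 m[ice→φ4] = [F, T]
r2 m[snow→φ2] = [T, T]
r2 m[snow→φ3] = [T, F]
r2 m[snow→φ4] = [T, F]
r2 m[wet→φ0] = [T, T]
r2 m[wet→φ1] = [T, F]
r2 m[wet→φ2] = [T, F]
r2 m[wet→φ5] = [T, F]
r2 m[sun→φ1] = [T, T]
r2 m[sun→φ5] = [T, T]
r3 m[φ0→ice] = [F, T]
r3 m[φ0→wet] = [T, F]
r3 m[φ1→wet] = [T, T]
r3 m[φ1→sun] = [F, T]
r3 m[φ2→snow] = [T, F]
r3 m[φ2→wet] = [T, T]
r3 m[φ3→ice] = [F, T]
r3 m[φ3→snow] = [T, F]
r3 m[φ4→ice] = [F, T]
r3 m[φ4→snow] = [T, F]
r3 m[φ5→wet] = [T, T]
r3 m[φ5→sun] = [T, T]
r3 m[ice→φ0] = [T, T]
r3 m[ice→φ3] = [F, T]
r3 m[ice→φ4] = [F, T]
r3 m[snow→φ2] = [T, T]
r3 m[snow→φ3] = [T, F]
r3 m[snow→φ4] = [T, F]
r3 m[wet→φ0] = [T, T]
r3 m[wet→φ1] = [T, F]
r3 m[wet→φ2] = [T, F]
r3 m[wet→φ5] = [T, F]
r3 m[sun→φ1] = [T, T]
r3 m[sun→φ5] = [T, T]
no fixed point within 3 rounds

NOT CONVERGED within 3 rounds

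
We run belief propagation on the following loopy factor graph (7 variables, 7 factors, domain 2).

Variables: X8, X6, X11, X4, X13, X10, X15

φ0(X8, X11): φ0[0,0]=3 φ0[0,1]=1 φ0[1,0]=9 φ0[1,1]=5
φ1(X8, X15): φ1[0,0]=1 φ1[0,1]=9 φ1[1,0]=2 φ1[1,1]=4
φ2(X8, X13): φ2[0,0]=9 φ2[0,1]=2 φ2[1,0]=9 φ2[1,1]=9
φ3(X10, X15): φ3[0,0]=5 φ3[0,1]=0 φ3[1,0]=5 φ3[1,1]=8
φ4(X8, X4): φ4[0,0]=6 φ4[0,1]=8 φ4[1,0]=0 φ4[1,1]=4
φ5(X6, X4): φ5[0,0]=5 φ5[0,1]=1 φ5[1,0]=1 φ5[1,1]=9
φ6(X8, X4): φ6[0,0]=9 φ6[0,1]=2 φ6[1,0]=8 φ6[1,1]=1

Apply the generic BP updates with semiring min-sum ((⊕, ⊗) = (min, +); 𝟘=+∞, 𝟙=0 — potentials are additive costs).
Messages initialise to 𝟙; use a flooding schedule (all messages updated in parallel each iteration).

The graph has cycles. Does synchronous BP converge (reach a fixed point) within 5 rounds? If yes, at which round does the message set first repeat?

NOT CONVERGED within 5 rounds

init: all messages = 𝟙 over 2 values
r1 m[φ0→X8] = [1, 5]
r1 m[φ0→X11] = [3, 1]
r1 m[φ1→X8] = [1, 2]
r1 m[φ1→X15] = [1, 4]
r1 m[φ2→X8] = [2, 9]
r1 m[φ2→X13] = [9, 2]
r1 m[φ3→X10] = [0, 5]
r1 m[φ3→X15] = [5, 0]
r1 m[φ4→X8] = [6, 0]
r1 m[φ4→X4] = [0, 4]
r1 m[φ5→X6] = [1, 1]
r1 m[φ5→X4] = [1, 1]
r1 m[φ6→X8] = [2, 1]
r1 m[φ6→X4] = [8, 1]
r1 m[X8→φ0] = [0, 0]
r1 m[X8→φ1] = [0, 0]
r1 m[X8→φ2] = [0, 0]
r1 m[X8→φ4] = [0, 0]
r1 m[X8→φ6] = [0, 0]
r1 m[X6→φ5] = [0, 0]
r1 m[X11→φ0] = [0, 0]
r1 m[X4→φ4] = [0, 0]
r1 m[X4→φ5] = [0, 0]
r1 m[X4→φ6] = [0, 0]
r1 m[X13→φ2] = [0, 0]
r1 m[X10→φ3] = [0, 0]
r1 m[X15→φ1] = [0, 0]
r1 m[X15→φ3] = [0, 0]
r2 m[φ0→X8] = [1, 5]
r2 m[φ0→X11] = [3, 1]
r2 m[φ1→X8] = [1, 2]
r2 m[φ1→X15] = [1, 4]
r2 m[φ2→X8] = [2, 9]
r2 m[φ2→X13] = [9, 2]
r2 m[φ3→X10] = [0, 5]
r2 m[φ3→X15] = [5, 0]
r2 m[φ4→X8] = [6, 0]
r2 m[φ4→X4] = [0, 4]
r2 m[φ5→X6] = [1, 1]
r2 m[φ5→X4] = [1, 1]
r2 m[φ6→X8] = [2, 1]
r2 m[φ6→X4] = [8, 1]
r2 m[X8→φ0] = [11, 12]
r2 m[X8→φ1] = [11, 15]
r2 m[X8→φ2] = [10, 8]
r2 m[X8→φ4] = [6, 17]
r2 m[X8→φ6] = [10, 16]
r2 m[X6→φ5] = [0, 0]
r2 m[X11→φ0] = [0, 0]
r2 m[X4→φ4] = [9, 2]
r2 m[X4→φ5] = [8, 5]
r2 m[X4→φ6] = [1, 5]
r2 m[X13→φ2] = [0, 0]
r2 m[X10→φ3] = [0, 0]
r2 m[X15→φ1] = [5, 0]
r2 m[X15→φ3] = [1, 4]
r3 m[φ0→X8] = [1, 5]
r3 m[φ0→X11] = [14, 12]
r3 m[φ1→X8] = [6, 4]
r3 m[φ1→X15] = [12, 19]
r3 m[φ2→X8] = [2, 9]
r3 m[φ2→X13] = [17, 12]
r3 m[φ3→X10] = [4, 6]
r3 m[φ3→X15] = [5, 0]
r3 m[φ4→X8] = [10, 6]
r3 m[φ4→X4] = [12, 14]
r3 m[φ5→X6] = [6, 9]
r3 m[φ5→X4] = [1, 1]
r3 m[φ6→X8] = [7, 6]
r3 m[φ6→X4] = [19, 12]
r3 m[X8→φ0] = [11, 12]
r3 m[X8→φ1] = [11, 15]
r3 m[X8→φ2] = [10, 8]
r3 m[X8→φ4] = [6, 17]
r3 m[X8→φ6] = [10, 16]
r3 m[X6→φ5] = [0, 0]
r3 m[X11→φ0] = [0, 0]
r3 m[X4→φ4] = [9, 2]
r3 m[X4→φ5] = [8, 5]
r3 m[X4→φ6] = [1, 5]
r3 m[X13→φ2] = [0, 0]
r3 m[X10→φ3] = [0, 0]
r3 m[X15→φ1] = [5, 0]
r3 m[X15→φ3] = [1, 4]
r4 m[φ0→X8] = [1, 5]
r4 m[φ0→X11] = [14, 12]
r4 m[φ1→X8] = [6, 4]
r4 m[φ1→X15] = [12, 19]
r4 m[φ2→X8] = [2, 9]
r4 m[φ2→X13] = [17, 12]
r4 m[φ3→X10] = [4, 6]
r4 m[φ3→X15] = [5, 0]
r4 m[φ4→X8] = [10, 6]
r4 m[φ4→X4] = [12, 14]
r4 m[φ5→X6] = [6, 9]
r4 m[φ5→X4] = [1, 1]
r4 m[φ6→X8] = [7, 6]
r4 m[φ6→X4] = [19, 12]
r4 m[X8→φ0] = [25, 25]
r4 m[X8→φ1] = [20, 26]
r4 m[X8→φ2] = [24, 21]
r4 m[X8→φ4] = [16, 24]
r4 m[X8→φ6] = [19, 24]
r4 m[X6→φ5] = [0, 0]
r4 m[X11→φ0] = [0, 0]
r4 m[X4→φ4] = [20, 13]
r4 m[X4→φ5] = [31, 26]
r4 m[X4→φ6] = [13, 15]
r4 m[X13→φ2] = [0, 0]
r4 m[X10→φ3] = [0, 0]
r4 m[X15→φ1] = [5, 0]
r4 m[X15→φ3] = [12, 19]
r5 m[φ0→X8] = [1, 5]
r5 m[φ0→X11] = [28, 26]
r5 m[φ1→X8] = [6, 4]
r5 m[φ1→X15] = [21, 29]
r5 m[φ2→X8] = [2, 9]
r5 m[φ2→X13] = [30, 26]
r5 m[φ3→X10] = [17, 17]
r5 m[φ3→X15] = [5, 0]
r5 m[φ4→X8] = [21, 17]
r5 m[φ4→X4] = [22, 24]
r5 m[φ5→X6] = [27, 32]
r5 m[φ5→X4] = [1, 1]
r5 m[φ6→X8] = [17, 16]
r5 m[φ6→X4] = [28, 21]
r5 m[X8→φ0] = [25, 25]
r5 m[X8→φ1] = [20, 26]
r5 m[X8→φ2] = [24, 21]
r5 m[X8→φ4] = [16, 24]
r5 m[X8→φ6] = [19, 24]
r5 m[X6→φ5] = [0, 0]
r5 m[X11→φ0] = [0, 0]
r5 m[X4→φ4] = [20, 13]
r5 m[X4→φ5] = [31, 26]
r5 m[X4→φ6] = [13, 15]
r5 m[X13→φ2] = [0, 0]
r5 m[X10→φ3] = [0, 0]
r5 m[X15→φ1] = [5, 0]
r5 m[X15→φ3] = [12, 19]
no fixed point within 5 rounds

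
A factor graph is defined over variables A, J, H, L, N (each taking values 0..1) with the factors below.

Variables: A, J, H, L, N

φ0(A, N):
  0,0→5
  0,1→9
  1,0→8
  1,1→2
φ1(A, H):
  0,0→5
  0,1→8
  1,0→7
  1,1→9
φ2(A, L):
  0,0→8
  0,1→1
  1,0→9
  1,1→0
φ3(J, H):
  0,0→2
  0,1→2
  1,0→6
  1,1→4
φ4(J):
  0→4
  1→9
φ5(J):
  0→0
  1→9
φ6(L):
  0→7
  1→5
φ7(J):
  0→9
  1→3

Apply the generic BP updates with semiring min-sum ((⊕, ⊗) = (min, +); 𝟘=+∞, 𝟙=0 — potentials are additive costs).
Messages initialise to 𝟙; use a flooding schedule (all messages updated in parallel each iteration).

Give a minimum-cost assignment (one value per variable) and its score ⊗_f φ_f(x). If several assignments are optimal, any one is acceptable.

assignment: (A=1, J=0, H=0, L=1, N=1); score = 29

init: all messages = 𝟙 over 2 values
r1 m[φ0→A] = [5, 2]
r1 m[φ0→N] = [5, 2]
r1 m[φ1→A] = [5, 7]
r1 m[φ1→H] = [5, 8]
r1 m[φ2→A] = [1, 0]
r1 m[φ2→L] = [8, 0]
r1 m[φ3→J] = [2, 4]
r1 m[φ3→H] = [2, 2]
r1 m[φ4→J] = [4, 9]
r1 m[φ5→J] = [0, 9]
r1 m[φ6→L] = [7, 5]
r1 m[φ7→J] = [9, 3]
r1 m[A→φ0] = [0, 0]
r1 m[A→φ1] = [0, 0]
r1 m[A→φ2] = [0, 0]
r1 m[J→φ3] = [0, 0]
r1 m[J→φ4] = [0, 0]
r1 m[J→φ5] = [0, 0]
r1 m[J→φ7] = [0, 0]
r1 m[H→φ1] = [0, 0]
r1 m[H→φ3] = [0, 0]
r1 m[L→φ2] = [0, 0]
r1 m[L→φ6] = [0, 0]
r1 m[N→φ0] = [0, 0]
r2 m[φ0→A] = [5, 2]
r2 m[φ0→N] = [5, 2]
r2 m[φ1→A] = [5, 7]
r2 m[φ1→H] = [5, 8]
r2 m[φ2→A] = [1, 0]
r2 m[φ2→L] = [8, 0]
r2 m[φ3→J] = [2, 4]
r2 m[φ3→H] = [2, 2]
r2 m[φ4→J] = [4, 9]
r2 m[φ5→J] = [0, 9]
r2 m[φ6→L] = [7, 5]
r2 m[φ7→J] = [9, 3]
r2 m[A→φ0] = [6, 7]
r2 m[A→φ1] = [6, 2]
r2 m[A→φ2] = [10, 9]
r2 m[J→φ3] = [13, 21]
r2 m[J→φ4] = [11, 16]
r2 m[J→φ5] = [15, 16]
r2 m[J→φ7] = [6, 22]
r2 m[H→φ1] = [2, 2]
r2 m[H→φ3] = [5, 8]
r2 m[L→φ2] = [7, 5]
r2 m[L→φ6] = [8, 0]
r2 m[N→φ0] = [0, 0]
r3 m[φ0→A] = [5, 2]
r3 m[φ0→N] = [11, 9]
r3 m[φ1→A] = [7, 9]
r3 m[φ1→H] = [9, 11]
r3 m[φ2→A] = [6, 5]
r3 m[φ2→L] = [18, 9]
r3 m[φ3→J] = [7, 11]
r3 m[φ3→H] = [15, 15]
r3 m[φ4→J] = [4, 9]
r3 m[φ5→J] = [0, 9]
r3 m[φ6→L] = [7, 5]
r3 m[φ7→J] = [9, 3]
r3 m[A→φ0] = [6, 7]
r3 m[A→φ1] = [6, 2]
r3 m[A→φ2] = [10, 9]
r3 m[J→φ3] = [13, 21]
r3 m[J→φ4] = [11, 16]
r3 m[J→φ5] = [15, 16]
r3 m[J→φ7] = [6, 22]
r3 m[H→φ1] = [2, 2]
r3 m[H→φ3] = [5, 8]
r3 m[L→φ2] = [7, 5]
r3 m[L→φ6] = [8, 0]
r3 m[N→φ0] = [0, 0]
r4 m[φ0→A] = [5, 2]
r4 m[φ0→N] = [11, 9]
r4 m[φ1→A] = [7, 9]
r4 m[φ1→H] = [9, 11]
r4 m[φ2→A] = [6, 5]
r4 m[φ2→L] = [18, 9]
r4 m[φ3→J] = [7, 11]
r4 m[φ3→H] = [15, 15]
r4 m[φ4→J] = [4, 9]
r4 m[φ5→J] = [0, 9]
r4 m[φ6→L] = [7, 5]
r4 m[φ7→J] = [9, 3]
r4 m[A→φ0] = [13, 14]
r4 m[A→φ1] = [11, 7]
r4 m[A→φ2] = [12, 11]
r4 m[J→φ3] = [13, 21]
r4 m[J→φ4] = [16, 23]
r4 m[J→φ5] = [20, 23]
r4 m[J→φ7] = [11, 29]
r4 m[H→φ1] = [15, 15]
r4 m[H→φ3] = [9, 11]
r4 m[L→φ2] = [7, 5]
r4 m[L→φ6] = [18, 9]
r4 m[N→φ0] = [0, 0]
r5 m[φ0→A] = [5, 2]
r5 m[φ0→N] = [18, 16]
r5 m[φ1→A] = [20, 22]
r5 m[φ1→H] = [14, 16]
r5 m[φ2→A] = [6, 5]
r5 m[φ2→L] = [20, 11]
r5 m[φ3→J] = [11, 15]
r5 m[φ3→H] = [15, 15]
r5 m[φ4→J] = [4, 9]
r5 m[φ5→J] = [0, 9]
r5 m[φ6→L] = [7, 5]
r5 m[φ7→J] = [9, 3]
r5 m[A→φ0] = [13, 14]
r5 m[A→φ1] = [11, 7]
r5 m[A→φ2] = [12, 11]
r5 m[J→φ3] = [13, 21]
r5 m[J→φ4] = [16, 23]
r5 m[J→φ5] = [20, 23]
r5 m[J→φ7] = [11, 29]
r5 m[H→φ1] = [15, 15]
r5 m[H→φ3] = [9, 11]
r5 m[L→φ2] = [7, 5]
r5 m[L→φ6] = [18, 9]
r5 m[N→φ0] = [0, 0]
r6 m[φ0→A] = [5, 2]
r6 m[φ0→N] = [18, 16]
r6 m[φ1→A] = [20, 22]
r6 m[φ1→H] = [14, 16]
r6 m[φ2→A] = [6, 5]
r6 m[φ2→L] = [20, 11]
r6 m[φ3→J] = [11, 15]
r6 m[φ3→H] = [15, 15]
r6 m[φ4→J] = [4, 9]
r6 m[φ5→J] = [0, 9]
r6 m[φ6→L] = [7, 5]
r6 m[φ7→J] = [9, 3]
r6 m[A→φ0] = [26, 27]
r6 m[A→φ1] = [11, 7]
r6 m[A→φ2] = [25, 24]
r6 m[J→φ3] = [13, 21]
r6 m[J→φ4] = [20, 27]
r6 m[J→φ5] = [24, 27]
r6 m[J→φ7] = [15, 33]
r6 m[H→φ1] = [15, 15]
r6 m[H→φ3] = [14, 16]
r6 m[L→φ2] = [7, 5]
r6 m[L→φ6] = [20, 11]
r6 m[N→φ0] = [0, 0]
r7 m[φ0→A] = [5, 2]
r7 m[φ0→N] = [31, 29]
r7 m[φ1→A] = [20, 22]
r7 m[φ1→H] = [14, 16]
r7 m[φ2→A] = [6, 5]
r7 m[φ2→L] = [33, 24]
r7 m[φ3→J] = [16, 20]
r7 m[φ3→H] = [15, 15]
r7 m[φ4→J] = [4, 9]
r7 m[φ5→J] = [0, 9]
r7 m[φ6→L] = [7, 5]
r7 m[φ7→J] = [9, 3]
r7 m[A→φ0] = [26, 27]
r7 m[A→φ1] = [11, 7]
r7 m[A→φ2] = [25, 24]
r7 m[J→φ3] = [13, 21]
r7 m[J→φ4] = [20, 27]
r7 m[J→φ5] = [24, 27]
r7 m[J→φ7] = [15, 33]
r7 m[H→φ1] = [15, 15]
r7 m[H→φ3] = [14, 16]
r7 m[L→φ2] = [7, 5]
r7 m[L→φ6] = [20, 11]
r7 m[N→φ0] = [0, 0]
r8 m[φ0→A] = [5, 2]
r8 m[φ0→N] = [31, 29]
r8 m[φ1→A] = [20, 22]
r8 m[φ1→H] = [14, 16]
r8 m[φ2→A] = [6, 5]
r8 m[φ2→L] = [33, 24]
r8 m[φ3→J] = [16, 20]
r8 m[φ3→H] = [15, 15]
r8 m[φ4→J] = [4, 9]
r8 m[φ5→J] = [0, 9]
r8 m[φ6→L] = [7, 5]
r8 m[φ7→J] = [9, 3]
r8 m[A→φ0] = [26, 27]
r8 m[A→φ1] = [11, 7]
r8 m[A→φ2] = [25, 24]
r8 m[J→φ3] = [13, 21]
r8 m[J→φ4] = [25, 32]
r8 m[J→φ5] = [29, 32]
r8 m[J→φ7] = [20, 38]
r8 m[H→φ1] = [15, 15]
r8 m[H→φ3] = [14, 16]
r8 m[L→φ2] = [7, 5]
r8 m[L→φ6] = [33, 24]
r8 m[N→φ0] = [0, 0]
r9 m[φ0→A] = [5, 2]
r9 m[φ0→N] = [31, 29]
r9 m[φ1→A] = [20, 22]
r9 m[φ1→H] = [14, 16]
r9 m[φ2→A] = [6, 5]
r9 m[φ2→L] = [33, 24]
r9 m[φ3→J] = [16, 20]
r9 m[φ3→H] = [15, 15]
r9 m[φ4→J] = [4, 9]
r9 m[φ5→J] = [0, 9]
r9 m[φ6→L] = [7, 5]
r9 m[φ7→J] = [9, 3]
r9 m[A→φ0] = [26, 27]
r9 m[A→φ1] = [11, 7]
r9 m[A→φ2] = [25, 24]
r9 m[J→φ3] = [13, 21]
r9 m[J→φ4] = [25, 32]
r9 m[J→φ5] = [29, 32]
r9 m[J→φ7] = [20, 38]
r9 m[H→φ1] = [15, 15]
r9 m[H→φ3] = [14, 16]
r9 m[L→φ2] = [7, 5]
r9 m[L→φ6] = [33, 24]
r9 m[N→φ0] = [0, 0]
fixed point reached at round 9
traceback from A: (A=1, J=0, H=0, L=1, N=1), score=29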